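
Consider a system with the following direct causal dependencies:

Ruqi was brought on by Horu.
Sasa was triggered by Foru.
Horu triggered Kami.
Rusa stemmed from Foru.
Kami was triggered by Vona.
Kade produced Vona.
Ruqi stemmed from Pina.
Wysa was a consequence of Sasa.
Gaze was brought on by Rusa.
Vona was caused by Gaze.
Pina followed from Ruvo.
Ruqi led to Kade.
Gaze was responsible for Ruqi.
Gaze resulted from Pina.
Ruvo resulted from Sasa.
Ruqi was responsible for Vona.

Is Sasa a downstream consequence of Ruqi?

No

Ruqi leads to Kade, Vona, Kami; Sasa is not among them.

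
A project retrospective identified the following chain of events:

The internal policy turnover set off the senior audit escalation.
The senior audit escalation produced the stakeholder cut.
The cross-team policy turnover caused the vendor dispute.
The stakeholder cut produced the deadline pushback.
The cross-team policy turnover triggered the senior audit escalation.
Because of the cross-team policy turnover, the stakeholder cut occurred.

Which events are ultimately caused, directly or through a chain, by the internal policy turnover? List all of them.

Direct effects: the senior audit escalation.
2 steps out: the stakeholder cut.
3 steps out: the deadline pushback.
Not reachable from it: the cross-team policy turnover, the vendor dispute.

the deadline pushback, the senior audit escalation, the stakeholder cut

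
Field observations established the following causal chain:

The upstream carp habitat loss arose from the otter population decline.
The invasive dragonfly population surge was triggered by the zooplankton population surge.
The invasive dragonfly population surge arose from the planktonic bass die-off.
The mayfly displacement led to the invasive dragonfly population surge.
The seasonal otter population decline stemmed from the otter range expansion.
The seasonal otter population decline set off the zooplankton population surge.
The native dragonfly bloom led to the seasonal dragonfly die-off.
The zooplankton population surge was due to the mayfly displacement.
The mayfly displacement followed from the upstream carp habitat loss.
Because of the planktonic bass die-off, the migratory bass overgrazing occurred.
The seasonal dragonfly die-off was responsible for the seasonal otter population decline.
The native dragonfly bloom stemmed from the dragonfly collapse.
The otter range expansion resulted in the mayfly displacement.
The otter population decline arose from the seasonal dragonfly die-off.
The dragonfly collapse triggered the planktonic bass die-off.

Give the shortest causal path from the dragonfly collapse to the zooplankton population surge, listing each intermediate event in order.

the dragonfly collapse → the native dragonfly bloom → the seasonal dragonfly die-off → the seasonal otter population decline → the zooplankton population surge

the dragonfly collapse → the native dragonfly bloom
the native dragonfly bloom → the seasonal dragonfly die-off
the seasonal dragonfly die-off → the seasonal otter population decline
the seasonal otter population decline → the zooplankton population surge
Length: 4 steps.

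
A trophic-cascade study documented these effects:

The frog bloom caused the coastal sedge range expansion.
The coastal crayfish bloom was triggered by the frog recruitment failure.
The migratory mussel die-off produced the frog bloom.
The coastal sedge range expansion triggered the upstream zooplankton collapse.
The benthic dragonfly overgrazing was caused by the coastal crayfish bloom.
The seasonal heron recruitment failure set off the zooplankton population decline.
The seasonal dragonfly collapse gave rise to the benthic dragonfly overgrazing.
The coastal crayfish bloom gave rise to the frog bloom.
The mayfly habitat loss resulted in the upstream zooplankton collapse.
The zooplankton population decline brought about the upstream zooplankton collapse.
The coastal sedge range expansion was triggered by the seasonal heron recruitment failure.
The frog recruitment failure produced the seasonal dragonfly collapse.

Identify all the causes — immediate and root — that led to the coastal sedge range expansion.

the coastal crayfish bloom, the frog bloom, the frog recruitment failure, the migratory mussel die-off, the seasonal heron recruitment failure

Immediate causes of the coastal sedge range expansion: the frog bloom, the seasonal heron recruitment failure.
Further upstream: the frog recruitment failure, the coastal crayfish bloom, the migratory mussel die-off.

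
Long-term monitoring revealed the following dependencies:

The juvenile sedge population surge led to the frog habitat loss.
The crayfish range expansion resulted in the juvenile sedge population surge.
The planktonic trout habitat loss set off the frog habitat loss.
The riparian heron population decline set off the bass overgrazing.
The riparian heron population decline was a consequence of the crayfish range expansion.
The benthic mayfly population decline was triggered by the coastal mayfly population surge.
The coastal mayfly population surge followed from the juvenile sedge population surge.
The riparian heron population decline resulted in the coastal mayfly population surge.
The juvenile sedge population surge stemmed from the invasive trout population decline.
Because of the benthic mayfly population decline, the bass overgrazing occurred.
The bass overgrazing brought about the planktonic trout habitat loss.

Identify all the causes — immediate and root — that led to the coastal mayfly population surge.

Immediate causes of the coastal mayfly population surge: the riparian heron population decline, the juvenile sedge population surge.
Further upstream: the crayfish range expansion, the invasive trout population decline.

the crayfish range expansion, the invasive trout population decline, the juvenile sedge population surge, the riparian heron population decline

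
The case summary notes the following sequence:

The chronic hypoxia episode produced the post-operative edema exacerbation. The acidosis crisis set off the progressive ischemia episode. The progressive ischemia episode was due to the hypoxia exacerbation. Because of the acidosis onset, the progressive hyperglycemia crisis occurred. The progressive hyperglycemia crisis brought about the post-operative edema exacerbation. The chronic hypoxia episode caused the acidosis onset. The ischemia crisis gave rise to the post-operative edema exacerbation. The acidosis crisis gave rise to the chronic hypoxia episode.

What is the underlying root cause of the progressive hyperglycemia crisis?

Tracing upstream from the progressive hyperglycemia crisis: the progressive hyperglycemia crisis ← the acidosis onset ← the chronic hypoxia episode ← the acidosis crisis.
The acidosis crisis has no stated cause, so it is the root.

the acidosis crisis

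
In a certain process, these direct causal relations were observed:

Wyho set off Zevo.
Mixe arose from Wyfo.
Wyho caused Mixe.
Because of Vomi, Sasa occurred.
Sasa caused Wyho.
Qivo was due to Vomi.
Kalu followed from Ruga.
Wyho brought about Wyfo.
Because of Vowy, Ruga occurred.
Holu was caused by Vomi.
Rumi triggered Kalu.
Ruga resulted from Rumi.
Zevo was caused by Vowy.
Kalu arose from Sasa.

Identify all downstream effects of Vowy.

Direct effects: Ruga, Zevo.
2 steps out: Kalu.
Not reachable from it: Vomi, Sasa, Rumi, Wyho, Holu, Qivo, Wyfo, Mixe.

Kalu, Ruga, Zevo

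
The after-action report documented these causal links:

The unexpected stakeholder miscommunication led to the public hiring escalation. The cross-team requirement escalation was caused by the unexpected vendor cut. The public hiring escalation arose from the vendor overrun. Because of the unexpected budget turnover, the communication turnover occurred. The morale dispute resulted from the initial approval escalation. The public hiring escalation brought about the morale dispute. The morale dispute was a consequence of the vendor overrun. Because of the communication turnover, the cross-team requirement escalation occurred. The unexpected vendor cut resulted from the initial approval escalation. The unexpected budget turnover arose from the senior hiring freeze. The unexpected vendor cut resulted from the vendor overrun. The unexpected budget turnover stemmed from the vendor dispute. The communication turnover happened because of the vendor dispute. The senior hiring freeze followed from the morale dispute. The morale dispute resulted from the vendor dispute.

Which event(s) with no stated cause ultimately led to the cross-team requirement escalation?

the initial approval escalation, the unexpected stakeholder miscommunication, the vendor dispute, the vendor overrun

Tracing upstream from the cross-team requirement escalation: the cross-team requirement escalation ← the communication turnover ← the vendor dispute.
A separate upstream branch: the cross-team requirement escalation ← the communication turnover ← the unexpected budget turnover ← the senior hiring freeze ← the morale dispute ← the public hiring escalation ← the unexpected stakeholder miscommunication.
A separate upstream branch: the cross-team requirement escalation ← the unexpected vendor cut ← the vendor overrun.
A separate upstream branch: the cross-team requirement escalation ← the unexpected vendor cut ← the initial approval escalation.
Each of those chain origins has no stated cause.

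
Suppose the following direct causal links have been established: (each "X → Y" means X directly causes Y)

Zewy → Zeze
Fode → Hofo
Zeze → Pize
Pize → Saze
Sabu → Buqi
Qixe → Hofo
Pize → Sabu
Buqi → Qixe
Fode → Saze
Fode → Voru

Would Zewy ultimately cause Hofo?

There is a causal chain: Zewy → Zeze → Pize → Sabu → Buqi → Qixe → Hofo.

Yes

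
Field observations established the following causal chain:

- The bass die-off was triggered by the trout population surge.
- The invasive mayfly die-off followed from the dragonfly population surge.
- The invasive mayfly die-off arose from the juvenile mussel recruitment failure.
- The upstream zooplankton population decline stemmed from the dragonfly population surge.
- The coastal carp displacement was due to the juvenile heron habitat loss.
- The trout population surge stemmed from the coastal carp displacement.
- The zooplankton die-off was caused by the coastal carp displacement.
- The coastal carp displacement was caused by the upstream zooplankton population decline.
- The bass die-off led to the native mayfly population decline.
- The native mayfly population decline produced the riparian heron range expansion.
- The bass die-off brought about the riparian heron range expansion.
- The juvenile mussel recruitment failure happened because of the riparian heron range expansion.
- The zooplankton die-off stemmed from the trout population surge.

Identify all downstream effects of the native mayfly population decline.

Direct effects: the riparian heron range expansion.
2 steps out: the juvenile mussel recruitment failure.
3 steps out: the invasive mayfly die-off.
Not reachable from it: the dragonfly population surge, the upstream zooplankton population decline, the coastal carp displacement, the trout population surge, the zooplankton die-off, the bass die-off, the juvenile heron habitat loss.

the invasive mayfly die-off, the juvenile mussel recruitment failure, the riparian heron range expansion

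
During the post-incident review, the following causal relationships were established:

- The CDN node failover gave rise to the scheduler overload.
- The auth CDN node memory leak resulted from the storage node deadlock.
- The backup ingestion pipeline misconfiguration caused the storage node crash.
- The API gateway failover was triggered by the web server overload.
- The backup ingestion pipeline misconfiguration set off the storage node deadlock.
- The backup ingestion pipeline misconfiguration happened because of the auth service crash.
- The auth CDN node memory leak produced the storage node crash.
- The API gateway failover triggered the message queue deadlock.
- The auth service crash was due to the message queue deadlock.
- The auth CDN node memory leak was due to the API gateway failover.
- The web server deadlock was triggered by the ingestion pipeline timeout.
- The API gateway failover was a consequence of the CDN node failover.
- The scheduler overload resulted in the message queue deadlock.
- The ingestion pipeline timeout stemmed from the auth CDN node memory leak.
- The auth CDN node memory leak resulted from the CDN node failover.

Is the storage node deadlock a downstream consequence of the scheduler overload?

There is a causal chain: the scheduler overload → the message queue deadlock → the auth service crash → the backup ingestion pipeline misconfiguration → the storage node deadlock.

Yes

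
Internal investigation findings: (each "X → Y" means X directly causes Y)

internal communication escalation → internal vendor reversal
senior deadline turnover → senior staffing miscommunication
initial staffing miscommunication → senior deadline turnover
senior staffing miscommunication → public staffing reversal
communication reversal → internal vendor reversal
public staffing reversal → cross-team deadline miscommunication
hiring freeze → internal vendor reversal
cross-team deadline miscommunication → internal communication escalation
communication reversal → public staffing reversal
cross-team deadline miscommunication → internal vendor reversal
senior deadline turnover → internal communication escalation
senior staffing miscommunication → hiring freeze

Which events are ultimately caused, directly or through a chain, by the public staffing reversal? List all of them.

the cross-team deadline miscommunication, the internal communication escalation, the internal vendor reversal

Direct effects: the cross-team deadline miscommunication.
2 steps out: the internal communication escalation, the internal vendor reversal.
Not reachable from it: the initial staffing miscommunication, the senior deadline turnover, the communication reversal, the senior staffing miscommunication, the hiring freeze.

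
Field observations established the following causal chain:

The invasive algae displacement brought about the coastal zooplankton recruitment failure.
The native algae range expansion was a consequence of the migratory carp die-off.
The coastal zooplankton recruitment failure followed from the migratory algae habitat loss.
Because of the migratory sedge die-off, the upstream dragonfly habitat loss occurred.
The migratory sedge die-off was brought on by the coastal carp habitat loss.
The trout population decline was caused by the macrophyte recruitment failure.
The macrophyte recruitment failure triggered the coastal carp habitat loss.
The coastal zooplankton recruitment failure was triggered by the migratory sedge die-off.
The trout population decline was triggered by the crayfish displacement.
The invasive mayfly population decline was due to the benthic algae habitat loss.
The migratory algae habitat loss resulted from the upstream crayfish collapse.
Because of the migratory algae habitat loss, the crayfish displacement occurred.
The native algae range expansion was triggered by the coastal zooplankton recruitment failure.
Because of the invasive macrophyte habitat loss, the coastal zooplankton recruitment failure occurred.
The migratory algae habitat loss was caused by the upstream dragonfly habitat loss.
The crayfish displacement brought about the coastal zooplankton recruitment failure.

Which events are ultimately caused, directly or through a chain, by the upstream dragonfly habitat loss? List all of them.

the coastal zooplankton recruitment failure, the crayfish displacement, the migratory algae habitat loss, the native algae range expansion, the trout population decline

Direct effects: the migratory algae habitat loss.
2 steps out: the crayfish displacement, the coastal zooplankton recruitment failure.
3 steps out: the trout population decline, the native algae range expansion.
Not reachable from it: the benthic algae habitat loss, the macrophyte recruitment failure, the coastal carp habitat loss, the migratory sedge die-off, the upstream crayfish collapse, the invasive mayfly population decline, the invasive macrophyte habitat loss, the invasive algae displacement, the migratory carp die-off.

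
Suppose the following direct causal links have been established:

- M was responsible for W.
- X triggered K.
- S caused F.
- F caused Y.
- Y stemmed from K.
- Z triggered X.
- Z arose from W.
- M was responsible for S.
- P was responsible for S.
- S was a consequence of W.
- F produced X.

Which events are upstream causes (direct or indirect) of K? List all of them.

Immediate cause of K: X.
Further upstream: M, W, Z, P, S, F.

F, M, P, S, W, X, Z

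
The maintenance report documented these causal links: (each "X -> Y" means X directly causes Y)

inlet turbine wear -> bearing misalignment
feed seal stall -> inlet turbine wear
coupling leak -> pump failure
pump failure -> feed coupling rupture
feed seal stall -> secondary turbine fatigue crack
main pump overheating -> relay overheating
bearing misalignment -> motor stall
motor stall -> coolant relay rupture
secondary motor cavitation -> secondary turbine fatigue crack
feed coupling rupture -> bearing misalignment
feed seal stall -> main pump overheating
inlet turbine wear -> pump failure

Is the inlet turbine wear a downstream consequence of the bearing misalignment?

No

The bearing misalignment leads to the motor stall, the coolant relay rupture; the inlet turbine wear is not among them.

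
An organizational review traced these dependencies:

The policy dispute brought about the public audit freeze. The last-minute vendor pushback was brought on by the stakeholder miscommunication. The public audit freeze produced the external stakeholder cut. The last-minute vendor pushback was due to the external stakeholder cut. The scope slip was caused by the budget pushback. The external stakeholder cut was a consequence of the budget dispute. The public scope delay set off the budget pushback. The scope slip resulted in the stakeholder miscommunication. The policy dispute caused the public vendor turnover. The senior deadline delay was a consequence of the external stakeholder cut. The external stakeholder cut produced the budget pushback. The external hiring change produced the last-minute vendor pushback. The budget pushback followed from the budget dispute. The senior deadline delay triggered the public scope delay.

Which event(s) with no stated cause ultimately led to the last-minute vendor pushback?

Tracing upstream from the last-minute vendor pushback: the last-minute vendor pushback ← the external hiring change.
A separate upstream branch: the last-minute vendor pushback ← the external stakeholder cut ← the public audit freeze ← the policy dispute.
A separate upstream branch: the last-minute vendor pushback ← the external stakeholder cut ← the budget dispute.
Each of those chain origins has no stated cause.

the budget dispute, the external hiring change, the policy dispute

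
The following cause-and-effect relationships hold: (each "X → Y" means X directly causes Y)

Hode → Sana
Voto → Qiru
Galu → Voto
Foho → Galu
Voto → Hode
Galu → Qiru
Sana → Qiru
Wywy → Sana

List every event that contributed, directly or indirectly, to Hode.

Immediate cause of Hode: Voto.
Further upstream: Foho, Galu.

Foho, Galu, Voto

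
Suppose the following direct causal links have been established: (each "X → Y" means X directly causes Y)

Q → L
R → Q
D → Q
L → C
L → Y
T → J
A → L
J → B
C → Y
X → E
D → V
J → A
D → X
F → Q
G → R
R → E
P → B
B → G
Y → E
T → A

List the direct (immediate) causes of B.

J, P

Upstream contributors include T, but only J, P feed directly into B.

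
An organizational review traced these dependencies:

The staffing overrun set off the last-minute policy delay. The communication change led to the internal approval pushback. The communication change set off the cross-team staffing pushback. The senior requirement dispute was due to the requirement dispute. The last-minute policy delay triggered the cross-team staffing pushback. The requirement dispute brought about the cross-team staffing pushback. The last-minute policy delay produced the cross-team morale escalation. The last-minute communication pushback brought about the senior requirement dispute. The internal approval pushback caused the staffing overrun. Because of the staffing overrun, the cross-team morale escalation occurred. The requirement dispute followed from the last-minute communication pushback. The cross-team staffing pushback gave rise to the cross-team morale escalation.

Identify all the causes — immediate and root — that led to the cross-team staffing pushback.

the communication change, the internal approval pushback, the last-minute communication pushback, the last-minute policy delay, the requirement dispute, the staffing overrun

Immediate causes of the cross-team staffing pushback: the requirement dispute, the communication change, the last-minute policy delay.
Further upstream: the last-minute communication pushback, the internal approval pushback, the staffing overrun.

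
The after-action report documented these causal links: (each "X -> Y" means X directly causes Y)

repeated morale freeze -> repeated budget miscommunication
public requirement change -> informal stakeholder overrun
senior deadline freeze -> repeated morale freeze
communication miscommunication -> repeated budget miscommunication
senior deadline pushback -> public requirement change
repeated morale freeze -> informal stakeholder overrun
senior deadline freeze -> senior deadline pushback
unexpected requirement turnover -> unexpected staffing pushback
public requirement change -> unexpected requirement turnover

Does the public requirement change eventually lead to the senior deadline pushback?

No

The public requirement change leads to the informal stakeholder overrun, the unexpected requirement turnover, the unexpected staffing pushback; the senior deadline pushback is not among them.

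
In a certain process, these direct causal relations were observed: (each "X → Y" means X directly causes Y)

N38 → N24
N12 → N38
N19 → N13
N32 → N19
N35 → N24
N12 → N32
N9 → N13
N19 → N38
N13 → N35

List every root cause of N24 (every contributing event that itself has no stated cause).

Tracing upstream from N24: N24 ← N38 ← N12.
A separate upstream branch: N24 ← N35 ← N13 ← N9.
Each of those chain origins has no stated cause.

N12, N9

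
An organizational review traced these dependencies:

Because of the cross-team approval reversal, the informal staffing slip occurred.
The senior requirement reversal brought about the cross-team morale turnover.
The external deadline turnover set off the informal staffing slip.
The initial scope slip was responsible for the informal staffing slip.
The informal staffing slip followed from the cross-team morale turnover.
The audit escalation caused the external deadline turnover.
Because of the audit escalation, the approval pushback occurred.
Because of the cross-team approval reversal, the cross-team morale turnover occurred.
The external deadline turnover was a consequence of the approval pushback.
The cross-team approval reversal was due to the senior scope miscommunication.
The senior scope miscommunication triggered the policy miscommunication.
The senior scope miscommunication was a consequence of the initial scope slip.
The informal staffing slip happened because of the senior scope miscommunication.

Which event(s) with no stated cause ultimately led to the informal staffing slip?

the audit escalation, the initial scope slip, the senior requirement reversal

Tracing upstream from the informal staffing slip: the informal staffing slip ← the cross-team morale turnover ← the senior requirement reversal.
A separate upstream branch: the informal staffing slip ← the initial scope slip.
A separate upstream branch: the informal staffing slip ← the external deadline turnover ← the audit escalation.
Each of those chain origins has no stated cause.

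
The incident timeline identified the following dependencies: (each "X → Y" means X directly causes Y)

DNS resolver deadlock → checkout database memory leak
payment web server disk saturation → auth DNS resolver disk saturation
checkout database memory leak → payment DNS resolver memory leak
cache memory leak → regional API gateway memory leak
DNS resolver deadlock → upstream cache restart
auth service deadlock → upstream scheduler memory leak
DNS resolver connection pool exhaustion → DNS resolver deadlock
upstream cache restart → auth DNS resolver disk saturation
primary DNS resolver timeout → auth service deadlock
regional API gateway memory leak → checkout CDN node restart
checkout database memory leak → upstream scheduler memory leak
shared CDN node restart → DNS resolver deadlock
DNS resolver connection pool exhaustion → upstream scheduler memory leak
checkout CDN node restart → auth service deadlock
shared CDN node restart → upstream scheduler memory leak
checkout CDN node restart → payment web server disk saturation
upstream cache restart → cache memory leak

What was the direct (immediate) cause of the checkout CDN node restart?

the regional API gateway memory leak

Upstream contributors include the DNS resolver connection pool exhaustion, the shared CDN node restart, the DNS resolver deadlock, the upstream cache restart, the cache memory leak, but only the regional API gateway memory leak feeds directly into the checkout CDN node restart.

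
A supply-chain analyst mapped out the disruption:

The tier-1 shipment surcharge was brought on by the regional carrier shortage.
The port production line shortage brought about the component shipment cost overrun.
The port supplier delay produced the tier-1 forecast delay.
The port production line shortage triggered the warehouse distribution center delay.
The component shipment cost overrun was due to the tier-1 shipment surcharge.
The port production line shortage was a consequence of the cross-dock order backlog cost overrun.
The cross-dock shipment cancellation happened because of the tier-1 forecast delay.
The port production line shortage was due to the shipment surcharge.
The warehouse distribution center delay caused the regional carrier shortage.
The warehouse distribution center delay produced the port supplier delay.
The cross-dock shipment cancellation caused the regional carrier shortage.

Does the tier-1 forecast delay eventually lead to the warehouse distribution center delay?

The tier-1 forecast delay leads to the cross-dock shipment cancellation, the regional carrier shortage, the tier-1 shipment surcharge, the component shipment cost overrun; the warehouse distribution center delay is not among them.

No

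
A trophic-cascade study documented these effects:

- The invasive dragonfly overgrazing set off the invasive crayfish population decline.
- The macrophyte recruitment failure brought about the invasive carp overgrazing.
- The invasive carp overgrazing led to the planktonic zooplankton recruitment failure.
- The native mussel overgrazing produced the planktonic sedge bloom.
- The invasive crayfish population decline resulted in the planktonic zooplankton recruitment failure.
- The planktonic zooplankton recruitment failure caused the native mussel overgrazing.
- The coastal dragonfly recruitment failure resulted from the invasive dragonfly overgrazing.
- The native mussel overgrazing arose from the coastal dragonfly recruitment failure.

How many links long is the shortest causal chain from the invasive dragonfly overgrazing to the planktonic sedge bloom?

Shortest chain: the invasive dragonfly overgrazing → the coastal dragonfly recruitment failure → the native mussel overgrazing → the planktonic sedge bloom.

3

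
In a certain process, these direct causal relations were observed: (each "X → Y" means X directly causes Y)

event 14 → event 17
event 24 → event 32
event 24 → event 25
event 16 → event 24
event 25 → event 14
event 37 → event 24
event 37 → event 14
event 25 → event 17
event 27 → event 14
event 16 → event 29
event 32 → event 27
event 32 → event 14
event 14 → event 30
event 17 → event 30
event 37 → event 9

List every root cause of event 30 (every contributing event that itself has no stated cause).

event 16, event 37

Tracing upstream from event 30: event 30 ← event 14 ← event 37.
A separate upstream branch: event 30 ← event 14 ← event 32 ← event 24 ← event 16.
Each of those chain origins has no stated cause.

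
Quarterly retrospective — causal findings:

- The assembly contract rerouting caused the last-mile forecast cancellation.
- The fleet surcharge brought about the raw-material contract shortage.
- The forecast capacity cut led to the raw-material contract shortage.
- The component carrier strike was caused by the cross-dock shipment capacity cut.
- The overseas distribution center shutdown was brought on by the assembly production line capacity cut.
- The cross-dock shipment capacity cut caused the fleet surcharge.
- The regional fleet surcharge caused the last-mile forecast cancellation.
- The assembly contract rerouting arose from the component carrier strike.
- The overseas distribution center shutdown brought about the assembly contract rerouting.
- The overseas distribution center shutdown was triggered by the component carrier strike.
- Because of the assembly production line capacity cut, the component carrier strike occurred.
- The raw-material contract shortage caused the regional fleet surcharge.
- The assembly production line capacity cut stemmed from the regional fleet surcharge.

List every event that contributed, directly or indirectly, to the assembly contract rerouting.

Immediate causes of the assembly contract rerouting: the component carrier strike, the overseas distribution center shutdown.
Further upstream: the forecast capacity cut, the cross-dock shipment capacity cut, the fleet surcharge, the raw-material contract shortage, the regional fleet surcharge, the assembly production line capacity cut.

the assembly production line capacity cut, the component carrier strike, the cross-dock shipment capacity cut, the fleet surcharge, the forecast capacity cut, the overseas distribution center shutdown, the raw-material contract shortage, the regional fleet surcharge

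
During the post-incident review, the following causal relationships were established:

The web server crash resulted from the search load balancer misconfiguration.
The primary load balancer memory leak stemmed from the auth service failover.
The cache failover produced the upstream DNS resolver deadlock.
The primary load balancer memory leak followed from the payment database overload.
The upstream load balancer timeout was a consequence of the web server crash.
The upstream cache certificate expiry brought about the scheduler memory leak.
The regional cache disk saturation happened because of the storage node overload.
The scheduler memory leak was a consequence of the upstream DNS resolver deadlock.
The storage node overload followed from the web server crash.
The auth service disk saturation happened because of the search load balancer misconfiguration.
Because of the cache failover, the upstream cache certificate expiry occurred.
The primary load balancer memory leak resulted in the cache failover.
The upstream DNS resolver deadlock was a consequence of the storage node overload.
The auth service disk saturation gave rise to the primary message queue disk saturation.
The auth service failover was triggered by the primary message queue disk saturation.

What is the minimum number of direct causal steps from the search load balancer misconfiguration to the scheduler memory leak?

Shortest chain: the search load balancer misconfiguration → the web server crash → the storage node overload → the upstream DNS resolver deadlock → the scheduler memory leak.

4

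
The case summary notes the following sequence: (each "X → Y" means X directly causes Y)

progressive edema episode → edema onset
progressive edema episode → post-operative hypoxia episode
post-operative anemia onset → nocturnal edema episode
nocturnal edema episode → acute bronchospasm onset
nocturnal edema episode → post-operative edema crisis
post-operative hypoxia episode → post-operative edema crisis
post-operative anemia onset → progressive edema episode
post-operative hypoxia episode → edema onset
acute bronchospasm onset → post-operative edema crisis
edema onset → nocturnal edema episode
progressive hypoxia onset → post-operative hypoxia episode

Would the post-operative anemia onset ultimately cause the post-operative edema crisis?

Yes

There is a causal chain: the post-operative anemia onset → the nocturnal edema episode → the post-operative edema crisis.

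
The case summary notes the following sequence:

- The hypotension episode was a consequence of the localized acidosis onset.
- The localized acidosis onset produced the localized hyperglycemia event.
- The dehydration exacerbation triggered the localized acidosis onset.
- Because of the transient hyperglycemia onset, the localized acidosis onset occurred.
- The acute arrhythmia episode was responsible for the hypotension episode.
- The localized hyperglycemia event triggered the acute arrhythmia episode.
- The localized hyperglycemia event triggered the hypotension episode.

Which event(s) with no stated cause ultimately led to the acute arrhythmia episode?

Tracing upstream from the acute arrhythmia episode: the acute arrhythmia episode ← the localized hyperglycemia event ← the localized acidosis onset ← the dehydration exacerbation.
A separate upstream branch: the acute arrhythmia episode ← the localized hyperglycemia event ← the localized acidosis onset ← the transient hyperglycemia onset.
Each of those chain origins has no stated cause.

the dehydration exacerbation, the transient hyperglycemia onset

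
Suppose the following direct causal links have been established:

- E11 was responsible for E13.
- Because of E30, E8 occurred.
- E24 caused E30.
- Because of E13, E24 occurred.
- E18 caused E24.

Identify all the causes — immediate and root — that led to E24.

E11, E13, E18

Immediate causes of E24: E13, E18.
Further upstream: E11.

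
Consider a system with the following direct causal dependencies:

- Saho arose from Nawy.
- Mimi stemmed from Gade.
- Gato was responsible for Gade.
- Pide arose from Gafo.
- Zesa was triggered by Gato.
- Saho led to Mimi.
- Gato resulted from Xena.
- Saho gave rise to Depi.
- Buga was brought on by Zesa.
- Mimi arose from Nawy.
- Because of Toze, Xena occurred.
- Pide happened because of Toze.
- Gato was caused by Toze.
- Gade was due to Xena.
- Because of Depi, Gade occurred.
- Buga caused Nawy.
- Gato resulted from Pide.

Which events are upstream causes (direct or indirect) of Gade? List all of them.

Immediate causes of Gade: Xena, Gato, Depi.
Further upstream: Toze, Pide, Zesa, Buga, Nawy, Saho, Gafo.

Buga, Depi, Gafo, Gato, Nawy, Pide, Saho, Toze, Xena, Zesa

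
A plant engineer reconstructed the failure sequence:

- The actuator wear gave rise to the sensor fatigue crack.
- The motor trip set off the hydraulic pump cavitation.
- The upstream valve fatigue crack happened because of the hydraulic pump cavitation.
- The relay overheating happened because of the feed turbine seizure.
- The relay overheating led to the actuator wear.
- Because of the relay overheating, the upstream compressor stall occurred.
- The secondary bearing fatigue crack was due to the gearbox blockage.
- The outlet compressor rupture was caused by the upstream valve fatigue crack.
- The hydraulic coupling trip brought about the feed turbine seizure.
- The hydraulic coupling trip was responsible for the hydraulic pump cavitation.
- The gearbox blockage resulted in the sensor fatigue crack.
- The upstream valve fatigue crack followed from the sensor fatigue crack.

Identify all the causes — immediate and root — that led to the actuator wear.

the feed turbine seizure, the hydraulic coupling trip, the relay overheating

Immediate cause of the actuator wear: the relay overheating.
Further upstream: the hydraulic coupling trip, the feed turbine seizure.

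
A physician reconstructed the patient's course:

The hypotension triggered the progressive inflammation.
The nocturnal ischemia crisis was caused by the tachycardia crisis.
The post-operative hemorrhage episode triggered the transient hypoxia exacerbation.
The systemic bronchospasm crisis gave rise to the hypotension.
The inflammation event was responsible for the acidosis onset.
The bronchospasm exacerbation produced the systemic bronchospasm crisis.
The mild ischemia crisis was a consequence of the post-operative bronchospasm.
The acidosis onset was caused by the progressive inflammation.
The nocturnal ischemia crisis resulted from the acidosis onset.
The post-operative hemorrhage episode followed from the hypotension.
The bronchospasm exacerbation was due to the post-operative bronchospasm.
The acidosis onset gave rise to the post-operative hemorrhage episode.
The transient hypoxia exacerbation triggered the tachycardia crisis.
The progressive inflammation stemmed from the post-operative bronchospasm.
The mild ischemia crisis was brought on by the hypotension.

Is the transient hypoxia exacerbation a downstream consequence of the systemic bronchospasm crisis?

There is a causal chain: the systemic bronchospasm crisis → the hypotension → the post-operative hemorrhage episode → the transient hypoxia exacerbation.

Yes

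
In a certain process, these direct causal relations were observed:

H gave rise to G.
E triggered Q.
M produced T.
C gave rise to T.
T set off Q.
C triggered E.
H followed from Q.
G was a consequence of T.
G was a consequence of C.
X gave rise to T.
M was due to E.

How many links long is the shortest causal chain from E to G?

Shortest chain: E → M → T → G.

3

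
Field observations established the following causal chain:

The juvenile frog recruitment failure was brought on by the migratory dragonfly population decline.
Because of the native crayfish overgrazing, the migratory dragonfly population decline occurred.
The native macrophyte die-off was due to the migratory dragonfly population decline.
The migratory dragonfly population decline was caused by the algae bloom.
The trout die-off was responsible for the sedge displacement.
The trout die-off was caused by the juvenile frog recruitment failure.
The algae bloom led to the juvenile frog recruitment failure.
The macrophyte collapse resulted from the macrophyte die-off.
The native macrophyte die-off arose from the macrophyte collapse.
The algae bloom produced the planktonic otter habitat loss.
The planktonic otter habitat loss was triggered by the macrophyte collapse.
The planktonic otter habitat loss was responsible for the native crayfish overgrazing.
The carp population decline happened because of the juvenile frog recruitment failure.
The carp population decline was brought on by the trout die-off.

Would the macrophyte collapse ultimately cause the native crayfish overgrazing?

Yes

There is a causal chain: the macrophyte collapse → the planktonic otter habitat loss → the native crayfish overgrazing.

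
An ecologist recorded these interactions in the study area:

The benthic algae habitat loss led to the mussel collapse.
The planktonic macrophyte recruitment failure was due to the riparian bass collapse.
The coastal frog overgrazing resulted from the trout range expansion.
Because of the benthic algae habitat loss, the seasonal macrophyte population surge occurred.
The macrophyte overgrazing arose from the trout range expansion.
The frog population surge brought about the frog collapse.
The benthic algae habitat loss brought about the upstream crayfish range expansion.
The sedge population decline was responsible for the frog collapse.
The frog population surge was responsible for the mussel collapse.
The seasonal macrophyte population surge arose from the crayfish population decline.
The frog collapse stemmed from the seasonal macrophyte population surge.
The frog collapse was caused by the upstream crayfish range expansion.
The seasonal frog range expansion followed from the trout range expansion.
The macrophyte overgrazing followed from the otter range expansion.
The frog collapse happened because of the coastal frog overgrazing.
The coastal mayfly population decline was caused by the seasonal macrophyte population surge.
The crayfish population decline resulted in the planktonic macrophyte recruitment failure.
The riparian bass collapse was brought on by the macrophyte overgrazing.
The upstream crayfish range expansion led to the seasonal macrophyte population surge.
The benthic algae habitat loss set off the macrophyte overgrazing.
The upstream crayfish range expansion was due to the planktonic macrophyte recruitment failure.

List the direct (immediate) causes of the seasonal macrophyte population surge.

Upstream contributors include the trout range expansion, the otter range expansion, the macrophyte overgrazing, the riparian bass collapse, the planktonic macrophyte recruitment failure, but only the benthic algae habitat loss, the crayfish population decline, the upstream crayfish range expansion feed directly into the seasonal macrophyte population surge.

the benthic algae habitat loss, the crayfish population decline, the upstream crayfish range expansion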